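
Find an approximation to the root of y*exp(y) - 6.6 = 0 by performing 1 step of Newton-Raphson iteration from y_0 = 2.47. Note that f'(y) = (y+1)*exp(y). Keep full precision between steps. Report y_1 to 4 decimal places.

1.9191

Newton update: y ← y − f(y)/f'(y).
y_0 = 2.470000: f = 22.601444, f' = 41.023891 → y_1 = 2.470000 - (22.601444)/(41.023891) = 1.919066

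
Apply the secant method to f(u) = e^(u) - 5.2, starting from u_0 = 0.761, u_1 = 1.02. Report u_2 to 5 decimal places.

f(u_0) = -3.059584, f(u_1) = -2.426805
u_2 = 1.020000 - (-2.426805)·(1.020000 - 0.761000)/(-2.426805 - (-3.059584)) = 2.013305; f(u_2) = 2.288022

2.01330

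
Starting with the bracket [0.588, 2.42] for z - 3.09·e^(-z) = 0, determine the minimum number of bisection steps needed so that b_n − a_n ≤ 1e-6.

Initial width b − a = 2.42 − 0.588 = 1.832000.
After n steps the width is (b−a)/2^n; need (b−a)/2^n ≤ 1e-6.
So n ≥ log₂(1.832000/1e-6) = log₂(1832000.0000) ≈ 20.8050.
Hence n = 21.

21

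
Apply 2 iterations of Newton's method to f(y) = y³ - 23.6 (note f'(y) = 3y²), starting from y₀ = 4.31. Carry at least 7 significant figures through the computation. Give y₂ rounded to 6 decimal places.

y_0 = 4.310000: f = 56.462991, f' = 55.728300 → y_1 = 4.310000 - (56.462991)/(55.728300) = 3.296817
y_1 = 3.296817: f = 12.233097, f' = 32.606998 → y_2 = 3.296817 - (12.233097)/(32.606998) = 2.921649

2.921649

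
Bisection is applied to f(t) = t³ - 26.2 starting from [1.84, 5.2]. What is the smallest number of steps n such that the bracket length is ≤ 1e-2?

9

Initial width b − a = 5.2 − 1.84 = 3.360000.
After n steps the width is (b−a)/2^n; need (b−a)/2^n ≤ 1e-2.
So n ≥ log₂(3.360000/1e-2) = log₂(336.0000) ≈ 8.3923.
Hence n = 9.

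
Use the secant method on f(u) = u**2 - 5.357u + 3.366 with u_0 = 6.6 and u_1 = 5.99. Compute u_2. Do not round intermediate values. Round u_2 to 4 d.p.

5.0004

f(u_0) = 11.569800, f(u_1) = 7.157670
u_2 = 5.990000 - (7.157670)·(5.990000 - 6.600000)/(7.157670 - (11.569800)) = 5.000415; f(u_2) = 1.582926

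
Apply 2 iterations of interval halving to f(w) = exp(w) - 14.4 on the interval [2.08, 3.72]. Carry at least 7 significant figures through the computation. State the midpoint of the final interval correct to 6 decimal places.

2.695000

f(2.080000) = -6.395531, f(3.720000) = 26.864394 (opposite signs)
step 1: m = 2.900000, f(m) = 3.774145 > 0 → root in [2.080000, 2.900000]
step 2: m = 2.490000, f(m) = -2.338724 < 0 → root in [2.490000, 2.900000]
Midpoint of [2.490000, 2.900000] = 2.695000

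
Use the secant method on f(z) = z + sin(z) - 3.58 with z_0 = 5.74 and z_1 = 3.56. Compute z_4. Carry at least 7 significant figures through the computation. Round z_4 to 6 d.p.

Secant update: z_(k+1) = z_k − f(z_k)·(z_k − z_(k-1))/(f(z_k) − f(z_(k-1))).
f(z_0) = 1.643135, f(z_1) = -0.426306
z_2 = 3.560000 - (-0.426306)·(3.560000 - 5.740000)/(-0.426306 - (1.643135)) = 4.009081; f(z_2) = -0.333626
z_3 = 4.009081 - (-0.333626)·(4.009081 - 3.560000)/(-0.333626 - (-0.426306)) = 5.625670; f(z_3) = 1.434518
z_4 = 5.625670 - (1.434518)·(5.625670 - 4.009081)/(1.434518 - (-0.333626)) = 4.314111; f(z_4) = -0.187619

4.314111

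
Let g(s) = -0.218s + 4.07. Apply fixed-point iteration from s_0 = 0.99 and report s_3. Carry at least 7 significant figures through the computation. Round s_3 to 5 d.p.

s_1 = g(0.990000) = 3.854180
s_2 = g(3.854180) = 3.229789
s_3 = g(3.229789) = 3.365906

3.36591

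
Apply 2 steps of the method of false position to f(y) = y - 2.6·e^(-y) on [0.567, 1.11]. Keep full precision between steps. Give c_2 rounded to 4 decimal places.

0.9793

f(0.567000) = -0.907784, f(1.110000) = 0.253147
step 1: c = 0.991596, f(c) = 0.027038 > 0 → new bracket [0.567000, 0.991596]
step 2: c = 0.979316, f(c) = 0.002839 > 0 → new bracket [0.567000, 0.979316]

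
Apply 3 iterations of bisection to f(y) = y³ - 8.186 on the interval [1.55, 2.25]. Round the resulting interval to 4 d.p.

[1.9875, 2.0750]

f(1.550000) = -4.462125, f(2.250000) = 3.204625 (opposite signs)
step 1: m = 1.900000, f(m) = -1.327000 < 0 → root in [1.900000, 2.250000]
step 2: m = 2.075000, f(m) = 0.748172 > 0 → root in [1.900000, 2.075000]
step 3: m = 1.987500, f(m) = -0.335064 < 0 → root in [1.987500, 2.075000]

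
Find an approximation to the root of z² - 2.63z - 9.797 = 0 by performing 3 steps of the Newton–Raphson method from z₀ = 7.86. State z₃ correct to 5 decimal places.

f'(z) = 2z - 2.63
z_0 = 7.860000: f = 31.310800, f' = 13.090000 → z_1 = 7.860000 - (31.310800)/(13.090000) = 5.468037
z_1 = 5.468037: f = 5.721489, f' = 8.306073 → z_2 = 5.468037 - (5.721489)/(8.306073) = 4.779205
z_2 = 4.779205: f = 0.474489, f' = 6.928409 → z_3 = 4.779205 - (0.474489)/(6.928409) = 4.710720

4.71072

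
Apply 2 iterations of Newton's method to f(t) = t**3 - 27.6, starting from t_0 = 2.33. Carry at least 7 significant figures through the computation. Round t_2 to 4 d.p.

f'(t) = 3t**2
t_0 = 2.330000: f = -14.950663, f' = 16.286700 → t_1 = 2.330000 - (-14.950663)/(16.286700) = 3.247968
t_1 = 3.247968: f = 6.663764, f' = 31.647881 → t_2 = 3.247968 - (6.663764)/(31.647881) = 3.037408

3.0374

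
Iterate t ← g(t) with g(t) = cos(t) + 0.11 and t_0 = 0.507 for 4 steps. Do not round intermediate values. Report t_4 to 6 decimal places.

0.733312

t_1 = g(0.507000) = 0.984205
t_2 = g(0.984205) = 0.663525
t_3 = g(0.663525) = 0.897826
t_4 = g(0.897826) = 0.733312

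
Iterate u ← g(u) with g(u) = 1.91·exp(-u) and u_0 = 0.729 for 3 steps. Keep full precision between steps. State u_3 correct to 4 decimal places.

u_1 = g(0.729000) = 0.921367
u_2 = g(0.921367) = 0.760131
u_3 = g(0.760131) = 0.893125

0.8931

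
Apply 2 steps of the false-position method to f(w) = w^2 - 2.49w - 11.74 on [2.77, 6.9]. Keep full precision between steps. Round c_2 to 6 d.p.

False-position update: c = (a·f(b) − b·f(a))/(f(b) − f(a)); replace the endpoint whose sign matches f(c).
f(2.770000) = -10.964400, f(6.900000) = 18.689000
step 1: c = 4.297075, f(c) = -3.974862 < 0 → new bracket [4.297075, 6.900000]
step 2: c = 4.753585, f(c) = -0.979859 < 0 → new bracket [4.753585, 6.900000]

4.753585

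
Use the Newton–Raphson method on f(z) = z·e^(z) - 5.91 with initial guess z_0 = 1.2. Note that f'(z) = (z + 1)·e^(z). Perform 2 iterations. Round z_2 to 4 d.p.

1.4246

z_0 = 1.200000: f = -1.925860, f' = 7.304257 → z_1 = 1.200000 - (-1.925860)/(7.304257) = 1.463663
z_1 = 1.463663: f = 0.415598, f' = 10.647358 → z_2 = 1.463663 - (0.415598)/(10.647358) = 1.424630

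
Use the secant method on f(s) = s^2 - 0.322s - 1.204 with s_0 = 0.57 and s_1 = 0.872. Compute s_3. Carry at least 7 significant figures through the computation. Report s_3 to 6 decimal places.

1.222157

f(s_0) = -1.062640, f(s_1) = -0.724400
s_2 = 0.872000 - (-0.724400)·(0.872000 - 0.570000)/(-0.724400 - (-1.062640)) = 1.518786; f(s_2) = 0.613661
s_3 = 1.518786 - (0.613661)·(1.518786 - 0.872000)/(0.613661 - (-0.724400)) = 1.222157; f(s_3) = -0.103867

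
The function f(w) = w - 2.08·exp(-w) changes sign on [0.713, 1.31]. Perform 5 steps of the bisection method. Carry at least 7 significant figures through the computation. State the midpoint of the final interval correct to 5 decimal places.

f(0.713000) = -0.306557, f(1.310000) = 0.748774 (opposite signs)
step 1: m = 1.011500, f(m) = 0.255060 > 0 → root in [0.713000, 1.011500]
step 2: m = 0.862250, f(m) = -0.015949 < 0 → root in [0.862250, 1.011500]
step 3: m = 0.936875, f(m) = 0.121826 > 0 → root in [0.862250, 0.936875]
step 4: m = 0.899563, f(m) = 0.053528 > 0 → root in [0.862250, 0.899563]
step 5: m = 0.880906, f(m) = 0.018939 > 0 → root in [0.862250, 0.880906]
Midpoint of [0.862250, 0.880906] = 0.871578

0.87158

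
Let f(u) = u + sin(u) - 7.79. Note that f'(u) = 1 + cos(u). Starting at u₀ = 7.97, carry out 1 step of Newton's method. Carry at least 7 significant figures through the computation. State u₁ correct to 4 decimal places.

u_0 = 7.970000: f = 1.173277, f' = 0.884242 → u_1 = 7.970000 - (1.173277)/(0.884242) = 6.643126

6.6431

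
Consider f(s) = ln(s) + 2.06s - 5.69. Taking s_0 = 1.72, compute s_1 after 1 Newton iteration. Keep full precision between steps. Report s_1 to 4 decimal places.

2.3274

f'(s) = 1/s + 2.06
s_0 = 1.720000: f = -1.604476, f' = 2.641395 → s_1 = 1.720000 - (-1.604476)/(2.641395) = 2.327435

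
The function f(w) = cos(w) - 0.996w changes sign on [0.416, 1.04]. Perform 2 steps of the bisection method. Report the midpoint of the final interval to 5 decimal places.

0.80600

f(0.416000) = 0.500377, f(1.040000) = -0.529620 (opposite signs)
step 1: m = 0.728000, f(m) = 0.021419 > 0 → root in [0.728000, 1.040000]
step 2: m = 0.884000, f(m) = -0.246401 < 0 → root in [0.728000, 0.884000]
Midpoint of [0.728000, 0.884000] = 0.806000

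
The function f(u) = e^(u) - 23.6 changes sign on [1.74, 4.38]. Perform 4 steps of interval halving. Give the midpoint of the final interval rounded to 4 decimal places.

3.1425

f(1.740000) = -17.902657, f(4.380000) = 56.238033 (opposite signs)
step 1: m = 3.060000, f(m) = -2.272443 < 0 → root in [3.060000, 4.380000]
step 2: m = 3.720000, f(m) = 17.664394 > 0 → root in [3.060000, 3.720000]
step 3: m = 3.390000, f(m) = 6.065952 > 0 → root in [3.060000, 3.390000]
step 4: m = 3.225000, f(m) = 1.553574 > 0 → root in [3.060000, 3.225000]
Midpoint of [3.060000, 3.225000] = 3.142500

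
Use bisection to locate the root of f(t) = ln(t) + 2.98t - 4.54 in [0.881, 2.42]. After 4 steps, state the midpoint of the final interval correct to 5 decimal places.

f(0.881000) = -2.041318, f(2.420000) = 3.555368 (opposite signs)
step 1: m = 1.650500, f(m) = 0.879568 > 0 → root in [0.881000, 1.650500]
step 2: m = 1.265750, f(m) = -0.532400 < 0 → root in [1.265750, 1.650500]
step 3: m = 1.458125, f(m) = 0.182364 > 0 → root in [1.265750, 1.458125]
step 4: m = 1.361938, f(m) = -0.172518 < 0 → root in [1.361938, 1.458125]
Midpoint of [1.361938, 1.458125] = 1.410031

1.41003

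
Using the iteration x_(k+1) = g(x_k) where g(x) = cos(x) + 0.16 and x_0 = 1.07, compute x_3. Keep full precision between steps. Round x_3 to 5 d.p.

0.73186

x_1 = g(1.070000) = 0.640124
x_2 = g(0.640124) = 0.962022
x_3 = g(0.962022) = 0.731863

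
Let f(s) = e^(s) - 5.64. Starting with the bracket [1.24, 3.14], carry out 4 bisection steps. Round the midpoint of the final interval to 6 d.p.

f(1.240000) = -2.184387, f(3.140000) = 17.463867 (opposite signs)
step 1: m = 2.190000, f(m) = 3.295213 > 0 → root in [1.240000, 2.190000]
step 2: m = 1.715000, f(m) = -0.083324 < 0 → root in [1.715000, 2.190000]
step 3: m = 1.952500, f(m) = 1.406281 > 0 → root in [1.715000, 1.952500]
step 4: m = 1.833750, f(m) = 0.617308 > 0 → root in [1.715000, 1.833750]
Midpoint of [1.715000, 1.833750] = 1.774375

1.774375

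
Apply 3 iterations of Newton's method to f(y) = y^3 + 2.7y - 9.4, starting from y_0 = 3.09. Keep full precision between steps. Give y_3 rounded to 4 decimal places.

1.6941

f'(y) = 3y^2 + 2.7
y_0 = 3.090000: f = 28.446629, f' = 31.344300 → y_1 = 3.090000 - (28.446629)/(31.344300) = 2.182447
y_1 = 2.182447: f = 6.887757, f' = 16.989218 → y_2 = 2.182447 - (6.887757)/(16.989218) = 1.777027
y_2 = 1.777027: f = 1.009516, f' = 12.173477 → y_3 = 1.777027 - (1.009516)/(12.173477) = 1.694100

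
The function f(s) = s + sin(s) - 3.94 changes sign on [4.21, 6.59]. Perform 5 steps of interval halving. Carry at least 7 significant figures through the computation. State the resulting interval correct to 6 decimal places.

[4.879375, 4.953750]

f(4.210000) = -0.606435, f(6.590000) = 2.952024 (opposite signs)
step 1: m = 5.400000, f(m) = 0.687236 > 0 → root in [4.210000, 5.400000]
step 2: m = 4.805000, f(m) = -0.130715 < 0 → root in [4.805000, 5.400000]
step 3: m = 5.102500, f(m) = 0.237633 > 0 → root in [4.805000, 5.102500]
step 4: m = 4.953750, f(m) = 0.042736 > 0 → root in [4.805000, 4.953750]
step 5: m = 4.879375, f(m) = -0.046715 < 0 → root in [4.879375, 4.953750]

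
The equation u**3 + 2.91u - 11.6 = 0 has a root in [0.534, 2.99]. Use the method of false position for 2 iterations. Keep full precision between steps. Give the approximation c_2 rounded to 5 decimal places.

1.60240

f(0.534000) = -9.893787, f(2.990000) = 23.831799
step 1: c = 1.254496, f(c) = -5.975143 < 0 → new bracket [1.254496, 2.990000]
step 2: c = 1.602397, f(c) = -2.822584 < 0 → new bracket [1.602397, 2.990000]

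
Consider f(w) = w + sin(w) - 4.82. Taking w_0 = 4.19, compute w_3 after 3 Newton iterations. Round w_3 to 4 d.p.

5.5339

Newton update: w ← w − f(w)/f'(w).
f'(w) = 1 + cos(w)
w_0 = 4.190000: f = -1.496630, f' = 0.501048 → w_1 = 4.190000 - (-1.496630)/(0.501048) = 7.176998
w_1 = 7.176998: f = 3.136464, f' = 1.626445 → w_2 = 7.176998 - (3.136464)/(1.626445) = 5.248581
w_2 = 5.248581: f = -0.431080, f' = 1.510866 → w_3 = 5.248581 - (-0.431080)/(1.510866) = 5.533900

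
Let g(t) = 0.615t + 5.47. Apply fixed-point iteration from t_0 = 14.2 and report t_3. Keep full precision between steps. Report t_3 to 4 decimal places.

t_1 = g(14.200000) = 14.203000
t_2 = g(14.203000) = 14.204845
t_3 = g(14.204845) = 14.205980

14.2060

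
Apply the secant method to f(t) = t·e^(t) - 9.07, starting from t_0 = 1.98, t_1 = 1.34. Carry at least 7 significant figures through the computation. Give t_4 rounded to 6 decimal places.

1.682987

f(t_0) = 5.270631, f(t_1) = -3.952482
t_2 = 1.340000 - (-3.952482)·(1.340000 - 1.980000)/(-3.952482 - (5.270631)) = 1.614266; f(t_2) = -0.959604
t_3 = 1.614266 - (-0.959604)·(1.614266 - 1.340000)/(-0.959604 - (-3.952482)) = 1.702204; f(t_3) = 0.268334
t_4 = 1.702204 - (0.268334)·(1.702204 - 1.614266)/(0.268334 - (-0.959604)) = 1.682987; f(t_4) = -0.012819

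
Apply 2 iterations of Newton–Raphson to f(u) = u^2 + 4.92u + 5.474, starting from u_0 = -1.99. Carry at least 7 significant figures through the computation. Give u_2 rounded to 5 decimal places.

f'(u) = 2u + 4.92
u_0 = -1.990000: f = -0.356700, f' = 0.940000 → u_1 = -1.990000 - (-0.356700)/(0.940000) = -1.610532
u_1 = -1.610532: f = 0.143996, f' = 1.698936 → u_2 = -1.610532 - (0.143996)/(1.698936) = -1.695288

-1.69529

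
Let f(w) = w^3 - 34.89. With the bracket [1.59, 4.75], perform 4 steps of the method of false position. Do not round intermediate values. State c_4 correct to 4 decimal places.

False-position update: c = (a·f(b) − b·f(a))/(f(b) − f(a)); replace the endpoint whose sign matches f(c).
f(1.590000) = -30.870321, f(4.750000) = 72.281875
step 1: c = 2.535692, f(c) = -18.586174 < 0 → new bracket [2.535692, 4.750000]
step 2: c = 2.988607, f(c) = -8.196439 < 0 → new bracket [2.988607, 4.750000]
step 3: c = 3.167999, f(c) = -3.095273 < 0 → new bracket [3.167999, 4.750000]
step 4: c = 3.232962, f(c) = -1.098942 < 0 → new bracket [3.232962, 4.750000]

3.2330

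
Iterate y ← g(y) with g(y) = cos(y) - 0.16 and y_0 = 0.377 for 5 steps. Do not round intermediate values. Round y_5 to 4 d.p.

y_1 = g(0.377000) = 0.769773
y_2 = g(0.769773) = 0.558069
y_3 = g(0.558069) = 0.688280
y_4 = g(0.688280) = 0.612340
y_5 = g(0.612340) = 0.658305

0.6583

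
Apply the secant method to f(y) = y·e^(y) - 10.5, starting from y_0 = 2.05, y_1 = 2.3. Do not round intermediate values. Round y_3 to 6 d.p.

1.801055

f(y_0) = 5.424197, f(y_1) = 12.440620
y_2 = 2.300000 - (12.440620)·(2.300000 - 2.050000)/(12.440620 - (5.424197)) = 1.856732; f(y_2) = 1.388245
y_3 = 1.856732 - (1.388245)·(1.856732 - 2.300000)/(1.388245 - (12.440620)) = 1.801055; f(y_3) = 0.407248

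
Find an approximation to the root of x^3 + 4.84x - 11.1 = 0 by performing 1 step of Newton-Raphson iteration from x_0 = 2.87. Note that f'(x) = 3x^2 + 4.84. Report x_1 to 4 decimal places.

x_0 = 2.870000: f = 26.430703, f' = 29.550700 → x_1 = 2.870000 - (26.430703)/(29.550700) = 1.975581

1.9756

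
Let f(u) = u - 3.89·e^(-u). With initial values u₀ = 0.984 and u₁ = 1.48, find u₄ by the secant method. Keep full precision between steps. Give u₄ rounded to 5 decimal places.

f(u_0) = -0.470132, f(u_1) = 0.594489
u_2 = 1.480000 - (0.594489)·(1.480000 - 0.984000)/(0.594489 - (-0.470132)) = 1.203031; f(u_2) = 0.034932
u_3 = 1.203031 - (0.034932)·(1.203031 - 1.480000)/(0.034932 - (0.594489)) = 1.185741; f(u_3) = -0.002731
u_4 = 1.185741 - (-0.002731)·(1.185741 - 1.203031)/(-0.002731 - (0.034932)) = 1.186995; f(u_4) = 0.000012

1.18699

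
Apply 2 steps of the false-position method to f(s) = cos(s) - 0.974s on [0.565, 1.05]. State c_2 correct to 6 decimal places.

0.750066

f(0.565000) = 0.294279, f(1.050000) = -0.525129
step 1: c = 0.739181, f(c) = 0.019058 > 0 → new bracket [0.739181, 1.050000]
step 2: c = 0.750066, f(c) = 0.001079 > 0 → new bracket [0.750066, 1.050000]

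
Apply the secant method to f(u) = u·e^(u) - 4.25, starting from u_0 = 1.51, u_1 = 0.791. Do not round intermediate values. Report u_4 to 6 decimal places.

1.233197

f(u_0) = 2.585363, f(u_1) = -2.505370
u_2 = 0.791000 - (-2.505370)·(0.791000 - 1.510000)/(-2.505370 - (2.585363)) = 1.144851; f(u_2) = -0.652909
u_3 = 1.144851 - (-0.652909)·(1.144851 - 0.791000)/(-0.652909 - (-2.505370)) = 1.269568; f(u_3) = 0.268788
u_4 = 1.269568 - (0.268788)·(1.269568 - 1.144851)/(0.268788 - (-0.652909)) = 1.233197; f(u_4) = -0.017438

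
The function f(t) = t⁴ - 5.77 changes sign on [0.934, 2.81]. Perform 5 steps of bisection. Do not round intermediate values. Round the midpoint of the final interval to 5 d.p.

1.54956

f(0.934000) = -5.008995, f(2.810000) = 56.578395 (opposite signs)
step 1: m = 1.872000, f(m) = 6.510707 > 0 → root in [0.934000, 1.872000]
step 2: m = 1.403000, f(m) = -1.895366 < 0 → root in [1.403000, 1.872000]
step 3: m = 1.637500, f(m) = 1.419939 > 0 → root in [1.403000, 1.637500]
step 4: m = 1.520250, f(m) = -0.428539 < 0 → root in [1.520250, 1.637500]
step 5: m = 1.578875, f(m) = 0.444283 > 0 → root in [1.520250, 1.578875]
Midpoint of [1.520250, 1.578875] = 1.549562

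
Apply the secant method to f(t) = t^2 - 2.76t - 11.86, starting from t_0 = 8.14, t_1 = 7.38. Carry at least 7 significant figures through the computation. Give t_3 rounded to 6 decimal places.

f(t_0) = 31.933200, f(t_1) = 22.235600
t_2 = 7.380000 - (22.235600)·(7.380000 - 8.140000)/(22.235600 - (31.933200)) = 5.637398; f(t_2) = 4.361039
t_3 = 5.637398 - (4.361039)·(5.637398 - 7.380000)/(4.361039 - (22.235600)) = 5.212238; f(t_3) = 0.921646

5.212238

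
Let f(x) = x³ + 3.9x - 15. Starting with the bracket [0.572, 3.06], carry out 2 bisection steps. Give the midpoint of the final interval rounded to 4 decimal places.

f(0.572000) = -12.582051, f(3.060000) = 25.586616 (opposite signs)
step 1: m = 1.816000, f(m) = -1.928694 < 0 → root in [1.816000, 3.060000]
step 2: m = 2.438000, f(m) = 8.999292 > 0 → root in [1.816000, 2.438000]
Midpoint of [1.816000, 2.438000] = 2.127000

2.1270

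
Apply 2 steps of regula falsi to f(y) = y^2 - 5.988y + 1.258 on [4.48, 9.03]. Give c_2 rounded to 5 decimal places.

False-position update: c = (a·f(b) − b·f(a))/(f(b) − f(a)); replace the endpoint whose sign matches f(c).
f(4.480000) = -5.497840, f(9.030000) = 28.727260
step 1: c = 5.210901, f(c) = -2.791384 < 0 → new bracket [5.210901, 9.030000]
step 2: c = 5.549132, f(c) = -1.177336 < 0 → new bracket [5.549132, 9.030000]

5.54913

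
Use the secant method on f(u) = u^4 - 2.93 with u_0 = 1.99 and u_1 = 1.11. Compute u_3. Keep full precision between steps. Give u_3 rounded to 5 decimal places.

1.33944

Secant update: u_(k+1) = u_k − f(u_k)·(u_k − u_(k-1))/(f(u_k) − f(u_(k-1))).
f(u_0) = 12.752392, f(u_1) = -1.411930
u_2 = 1.110000 - (-1.411930)·(1.110000 - 1.990000)/(-1.411930 - (12.752392)) = 1.197720; f(u_2) = -0.872113
u_3 = 1.197720 - (-0.872113)·(1.197720 - 1.110000)/(-0.872113 - (-1.411930)) = 1.339439; f(u_3) = 0.288780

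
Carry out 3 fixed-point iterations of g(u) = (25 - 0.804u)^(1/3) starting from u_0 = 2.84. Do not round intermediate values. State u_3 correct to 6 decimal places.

u_1 = g(2.840000) = 2.832140
u_2 = g(2.832140) = 2.832402
u_3 = g(2.832402) = 2.832394

2.832394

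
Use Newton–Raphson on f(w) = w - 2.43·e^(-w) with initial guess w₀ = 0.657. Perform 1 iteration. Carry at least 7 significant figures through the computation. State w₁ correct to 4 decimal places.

Newton update: w ← w − f(w)/f'(w).
f'(w) = 1 + 2.43·e^(-w)
w_0 = 0.657000: f = -0.602722, f' = 2.259722 → w_1 = 0.657000 - (-0.602722)/(2.259722) = 0.923724

0.9237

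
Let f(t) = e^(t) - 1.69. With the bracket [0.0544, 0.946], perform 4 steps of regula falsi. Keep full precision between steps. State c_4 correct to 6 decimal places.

f(0.054400) = -0.634093, f(0.946000) = 0.885387
step 1: c = 0.426473, f(c) = -0.158155 < 0 → new bracket [0.426473, 0.946000]
step 2: c = 0.505210, f(c) = -0.032666 < 0 → new bracket [0.505210, 0.946000]
step 3: c = 0.520894, f(c) = -0.006467 < 0 → new bracket [0.520894, 0.946000]
step 4: c = 0.523977, f(c) = -0.001270 < 0 → new bracket [0.523977, 0.946000]

0.523977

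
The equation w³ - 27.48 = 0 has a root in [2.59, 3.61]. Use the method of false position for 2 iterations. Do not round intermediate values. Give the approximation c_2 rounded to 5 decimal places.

3.00358

f(2.590000) = -10.106021, f(3.610000) = 19.565881
step 1: c = 2.937404, f(c) = -2.135069 < 0 → new bracket [2.937404, 3.610000]
step 2: c = 3.003578, f(c) = -0.383275 < 0 → new bracket [3.003578, 3.610000]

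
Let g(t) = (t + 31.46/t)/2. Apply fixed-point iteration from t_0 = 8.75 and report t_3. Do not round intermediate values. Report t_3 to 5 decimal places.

5.60898

t_1 = g(8.750000) = 6.172714
t_2 = g(6.172714) = 5.634669
t_3 = g(5.634669) = 5.608980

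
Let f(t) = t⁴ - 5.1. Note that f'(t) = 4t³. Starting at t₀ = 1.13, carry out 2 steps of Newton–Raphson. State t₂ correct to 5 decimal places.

Newton update: t ← t − f(t)/f'(t).
t_0 = 1.130000: f = -3.469526, f' = 5.771588 → t_1 = 1.130000 - (-3.469526)/(5.771588) = 1.731139
t_1 = 1.731139: f = 3.881063, f' = 20.751800 → t_2 = 1.731139 - (3.881063)/(20.751800) = 1.544116

1.54412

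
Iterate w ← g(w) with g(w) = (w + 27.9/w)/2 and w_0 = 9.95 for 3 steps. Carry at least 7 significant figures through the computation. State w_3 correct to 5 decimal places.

w_1 = g(9.950000) = 6.377010
w_2 = g(6.377010) = 5.376051
w_3 = g(5.376051) = 5.282867

5.28287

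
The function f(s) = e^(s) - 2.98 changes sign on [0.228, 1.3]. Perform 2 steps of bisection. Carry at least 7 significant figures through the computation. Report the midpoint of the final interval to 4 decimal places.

1.1660

f(0.228000) = -1.723915, f(1.300000) = 0.689297 (opposite signs)
step 1: m = 0.764000, f(m) = -0.833154 < 0 → root in [0.764000, 1.300000]
step 2: m = 1.032000, f(m) = -0.173326 < 0 → root in [1.032000, 1.300000]
Midpoint of [1.032000, 1.300000] = 1.166000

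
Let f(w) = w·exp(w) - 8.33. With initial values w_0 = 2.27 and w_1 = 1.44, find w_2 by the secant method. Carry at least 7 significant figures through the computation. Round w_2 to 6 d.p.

1.557609

f(w_0) = 13.642240, f(w_1) = -2.252198
w_2 = 1.440000 - (-2.252198)·(1.440000 - 2.270000)/(-2.252198 - (13.642240)) = 1.557609; f(w_2) = -0.935323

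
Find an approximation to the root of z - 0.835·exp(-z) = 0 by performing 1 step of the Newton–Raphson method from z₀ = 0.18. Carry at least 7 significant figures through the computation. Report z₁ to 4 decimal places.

0.4848

Newton update: z ← z − f(z)/f'(z).
f'(z) = 1 + 0.835·exp(-z)
z_0 = 0.180000: f = -0.517451, f' = 1.697451 → z_1 = 0.180000 - (-0.517451)/(1.697451) = 0.484840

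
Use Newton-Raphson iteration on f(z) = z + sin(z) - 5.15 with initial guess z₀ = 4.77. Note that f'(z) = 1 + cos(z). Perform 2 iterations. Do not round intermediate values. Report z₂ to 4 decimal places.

5.7119

z_0 = 4.770000: f = -1.378341, f' = 1.057579 → z_1 = 4.770000 - (-1.378341)/(1.057579) = 6.073298
z_1 = 6.073298: f = 0.714949, f' = 1.978054 → z_2 = 6.073298 - (0.714949)/(1.978054) = 5.711858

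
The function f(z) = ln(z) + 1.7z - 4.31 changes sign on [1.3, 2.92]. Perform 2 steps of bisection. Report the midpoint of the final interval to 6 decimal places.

f(1.300000) = -1.837636, f(2.920000) = 1.725584 (opposite signs)
step 1: m = 2.110000, f(m) = 0.023688 > 0 → root in [1.300000, 2.110000]
step 2: m = 1.705000, f(m) = -0.877935 < 0 → root in [1.705000, 2.110000]
Midpoint of [1.705000, 2.110000] = 1.907500

1.907500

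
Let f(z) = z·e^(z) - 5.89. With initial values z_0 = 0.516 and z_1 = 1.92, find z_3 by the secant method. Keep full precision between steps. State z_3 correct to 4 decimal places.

f(z_0) = -5.025539, f(z_1) = 7.206240
z_2 = 1.920000 - (7.206240)·(1.920000 - 0.516000)/(7.206240 - (-5.025539)) = 1.092846; f(z_2) = -2.630311
z_3 = 1.092846 - (-2.630311)·(1.092846 - 1.920000)/(-2.630311 - (7.206240)) = 1.314029; f(z_3) = -1.000323

1.3140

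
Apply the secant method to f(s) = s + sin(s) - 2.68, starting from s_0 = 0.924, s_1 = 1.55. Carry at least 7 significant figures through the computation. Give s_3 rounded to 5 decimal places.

Secant update: s_(k+1) = s_k − f(s_k)·(s_k − s_(k-1))/(f(s_k) − f(s_(k-1))).
f(s_0) = -0.957981, f(s_1) = -0.130216
s_2 = 1.550000 - (-0.130216)·(1.550000 - 0.924000)/(-0.130216 - (-0.957981)) = 1.648476; f(s_2) = -0.034539
s_3 = 1.648476 - (-0.034539)·(1.648476 - 1.550000)/(-0.034539 - (-0.130216)) = 1.684026; f(s_3) = -0.002378

1.68403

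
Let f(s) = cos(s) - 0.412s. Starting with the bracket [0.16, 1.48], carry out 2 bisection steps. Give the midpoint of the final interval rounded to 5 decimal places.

0.98500

f(0.160000) = 0.921307, f(1.480000) = -0.519088 (opposite signs)
step 1: m = 0.820000, f(m) = 0.344381 > 0 → root in [0.820000, 1.480000]
step 2: m = 1.150000, f(m) = -0.065313 < 0 → root in [0.820000, 1.150000]
Midpoint of [0.820000, 1.150000] = 0.985000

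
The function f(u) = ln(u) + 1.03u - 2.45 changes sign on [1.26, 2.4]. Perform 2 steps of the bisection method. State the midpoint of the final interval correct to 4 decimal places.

f(1.260000) = -0.921088, f(2.400000) = 0.897469 (opposite signs)
step 1: m = 1.830000, f(m) = 0.039216 > 0 → root in [1.260000, 1.830000]
step 2: m = 1.545000, f(m) = -0.423626 < 0 → root in [1.545000, 1.830000]
Midpoint of [1.545000, 1.830000] = 1.687500

1.6875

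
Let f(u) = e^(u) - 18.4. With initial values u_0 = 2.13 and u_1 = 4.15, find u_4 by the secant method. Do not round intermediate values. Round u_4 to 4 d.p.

2.9619

f(u_0) = -9.985133, f(u_1) = 45.034000
u_2 = 4.150000 - (45.034000)·(4.150000 - 2.130000)/(45.034000 - (-9.985133)) = 2.496599; f(u_2) = -6.258866
u_3 = 2.496599 - (-6.258866)·(2.496599 - 4.150000)/(-6.258866 - (45.034000)) = 2.698351; f(u_3) = -3.544789
u_4 = 2.698351 - (-3.544789)·(2.698351 - 2.496599)/(-3.544789 - (-6.258866)) = 2.961853; f(u_4) = 0.933772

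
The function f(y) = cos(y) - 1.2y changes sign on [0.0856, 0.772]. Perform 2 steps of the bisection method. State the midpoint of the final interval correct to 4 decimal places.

0.6862

f(0.085600) = 0.893619, f(0.772000) = -0.209883 (opposite signs)
step 1: m = 0.428800, f(m) = 0.394905 > 0 → root in [0.428800, 0.772000]
step 2: m = 0.600400, f(m) = 0.104630 > 0 → root in [0.600400, 0.772000]
Midpoint of [0.600400, 0.772000] = 0.686200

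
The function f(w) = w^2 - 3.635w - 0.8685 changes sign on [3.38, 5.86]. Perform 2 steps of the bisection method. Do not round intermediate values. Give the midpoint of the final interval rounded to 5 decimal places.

f(3.380000) = -1.730400, f(5.860000) = 12.170000 (opposite signs)
step 1: m = 4.620000, f(m) = 3.682200 > 0 → root in [3.380000, 4.620000]
step 2: m = 4.000000, f(m) = 0.591500 > 0 → root in [3.380000, 4.000000]
Midpoint of [3.380000, 4.000000] = 3.690000

3.69000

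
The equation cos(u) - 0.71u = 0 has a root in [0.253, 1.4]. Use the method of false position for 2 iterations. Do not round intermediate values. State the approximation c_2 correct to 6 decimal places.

f(0.253000) = 0.788536, f(1.400000) = -0.824033
step 1: c = 0.813876, f(c) = 0.108834 > 0 → new bracket [0.813876, 1.400000]
step 2: c = 0.882257, f(c) = 0.009008 > 0 → new bracket [0.882257, 1.400000]

0.882257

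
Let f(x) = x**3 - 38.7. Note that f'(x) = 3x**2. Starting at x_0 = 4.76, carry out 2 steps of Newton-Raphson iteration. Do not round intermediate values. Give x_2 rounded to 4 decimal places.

x_0 = 4.760000: f = 69.150176, f' = 67.972800 → x_1 = 4.760000 - (69.150176)/(67.972800) = 3.742679
x_1 = 3.742679: f = 13.726111, f' = 42.022932 → x_2 = 3.742679 - (13.726111)/(42.022932) = 3.416045

3.4160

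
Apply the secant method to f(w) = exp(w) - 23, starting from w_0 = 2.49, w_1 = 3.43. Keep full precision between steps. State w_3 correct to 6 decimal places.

Secant update: w_(k+1) = w_k − f(w_k)·(w_k − w_(k-1))/(f(w_k) − f(w_(k-1))).
f(w_0) = -10.938724, f(w_1) = 7.876643
w_2 = 3.430000 - (7.876643)·(3.430000 - 2.490000)/(7.876643 - (-10.938724)) = 3.036490; f(w_2) = -2.168016
w_3 = 3.036490 - (-2.168016)·(3.036490 - 3.430000)/(-2.168016 - (7.876643)) = 3.121424; f(w_3) = -0.321351

3.121424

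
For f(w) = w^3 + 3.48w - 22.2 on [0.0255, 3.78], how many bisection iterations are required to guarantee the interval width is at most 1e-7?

Initial width b − a = 3.78 − 0.0255 = 3.754500.
After n steps the width is (b−a)/2^n; need (b−a)/2^n ≤ 1e-7.
So n ≥ log₂(3.754500/1e-7) = log₂(37545000.0000) ≈ 25.1621.
Hence n = 26.

26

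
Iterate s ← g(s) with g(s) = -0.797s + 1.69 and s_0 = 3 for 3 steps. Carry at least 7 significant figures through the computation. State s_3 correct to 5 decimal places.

-0.10221

s_1 = g(3.000000) = -0.701000
s_2 = g(-0.701000) = 2.248697
s_3 = g(2.248697) = -0.102212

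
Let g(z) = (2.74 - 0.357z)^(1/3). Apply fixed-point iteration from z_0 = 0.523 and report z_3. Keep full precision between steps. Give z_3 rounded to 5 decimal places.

z_1 = g(0.523000) = 1.366784
z_2 = g(1.366784) = 1.310770
z_3 = g(1.310770) = 1.314638

1.31464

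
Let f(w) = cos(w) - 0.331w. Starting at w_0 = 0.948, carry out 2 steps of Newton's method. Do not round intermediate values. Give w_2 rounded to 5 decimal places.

1.17232

Newton update: w ← w − f(w)/f'(w).
f'(w) = -sin(w) - 0.331
w_0 = 0.948000: f = 0.269521, f' = -1.143251 → w_1 = 0.948000 - (0.269521)/(-1.143251) = 1.183750
w_1 = 1.183750: f = -0.014366, f' = -1.257028 → w_2 = 1.183750 - (-0.014366)/(-1.257028) = 1.172321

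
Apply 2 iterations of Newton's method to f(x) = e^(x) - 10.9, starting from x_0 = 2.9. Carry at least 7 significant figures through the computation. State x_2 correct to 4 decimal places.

Newton update: x ← x − f(x)/f'(x).
f'(x) = e^(x)
x_0 = 2.900000: f = 7.274145, f' = 18.174145 → x_1 = 2.900000 - (7.274145)/(18.174145) = 2.499753
x_1 = 2.499753: f = 1.279486, f' = 12.179486 → x_2 = 2.499753 - (1.279486)/(12.179486) = 2.394701

2.3947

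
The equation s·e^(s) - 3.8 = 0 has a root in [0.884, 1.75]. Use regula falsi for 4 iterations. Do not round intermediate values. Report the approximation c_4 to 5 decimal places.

f(0.884000) = -1.660223, f(1.750000) = 6.270555
step 1: c = 1.065288, f(c) = -0.708882 < 0 → new bracket [1.065288, 1.750000]
step 2: c = 1.134832, f(c) = -0.269933 < 0 → new bracket [1.134832, 1.750000]
step 3: c = 1.160221, f(c) = -0.098156 < 0 → new bracket [1.160221, 1.750000]
step 4: c = 1.169311, f(c) = -0.035086 < 0 → new bracket [1.169311, 1.750000]

1.16931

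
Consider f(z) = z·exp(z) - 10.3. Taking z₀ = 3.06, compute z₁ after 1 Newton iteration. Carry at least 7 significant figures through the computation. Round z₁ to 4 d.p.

Newton update: z ← z − f(z)/f'(z).
f'(z) = (z + 1)·exp(z)
z_0 = 3.060000: f = 54.962325, f' = 86.589882 → z_1 = 3.060000 - (54.962325)/(86.589882) = 2.425257

2.4253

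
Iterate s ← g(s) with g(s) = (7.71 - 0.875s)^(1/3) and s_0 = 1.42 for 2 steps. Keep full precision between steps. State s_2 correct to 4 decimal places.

1.8251

s_1 = g(1.420000) = 1.863140
s_2 = g(1.863140) = 1.825136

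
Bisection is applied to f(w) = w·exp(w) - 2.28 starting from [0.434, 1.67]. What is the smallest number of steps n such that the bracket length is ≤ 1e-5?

Initial width b − a = 1.67 − 0.434 = 1.236000.
After n steps the width is (b−a)/2^n; need (b−a)/2^n ≤ 1e-5.
So n ≥ log₂(1.236000/1e-5) = log₂(123600.0000) ≈ 16.9153.
Hence n = 17.

17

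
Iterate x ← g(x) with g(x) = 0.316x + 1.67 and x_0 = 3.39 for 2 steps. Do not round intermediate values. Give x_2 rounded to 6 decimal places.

2.536232

x_1 = g(3.390000) = 2.741240
x_2 = g(2.741240) = 2.536232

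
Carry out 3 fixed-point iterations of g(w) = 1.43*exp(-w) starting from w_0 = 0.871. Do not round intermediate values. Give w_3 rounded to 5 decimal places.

0.65161

w_1 = g(0.871000) = 0.598502
w_2 = g(0.598502) = 0.785977
w_3 = g(0.785977) = 0.651614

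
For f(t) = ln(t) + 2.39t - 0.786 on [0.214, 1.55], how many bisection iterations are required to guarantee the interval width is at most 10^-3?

Initial width b − a = 1.55 − 0.214 = 1.336000.
After n steps the width is (b−a)/2^n; need (b−a)/2^n ≤ 10^-3.
So n ≥ log₂(1.336000/10^-3) = log₂(1336.0000) ≈ 10.3837.
Hence n = 11.

11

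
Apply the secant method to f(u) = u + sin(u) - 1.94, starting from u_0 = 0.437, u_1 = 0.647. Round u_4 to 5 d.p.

f(u_0) = -1.079777, f(u_1) = -0.690205
u_2 = 0.647000 - (-0.690205)·(0.647000 - 0.437000)/(-0.690205 - (-1.079777)) = 1.019057; f(u_2) = -0.069329
u_3 = 1.019057 - (-0.069329)·(1.019057 - 0.647000)/(-0.069329 - (-0.690205)) = 1.060602; f(u_3) = -0.006748
u_4 = 1.060602 - (-0.006748)·(1.060602 - 1.019057)/(-0.006748 - (-0.069329)) = 1.065082; f(u_4) = -0.000089

1.06508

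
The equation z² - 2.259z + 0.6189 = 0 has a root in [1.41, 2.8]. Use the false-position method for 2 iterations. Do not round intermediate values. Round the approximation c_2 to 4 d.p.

1.8506

f(1.410000) = -0.578190, f(2.800000) = 2.133700
step 1: c = 1.706356, f(c) = -0.324108 < 0 → new bracket [1.706356, 2.800000]
step 2: c = 1.850573, f(c) = -0.136924 < 0 → new bracket [1.850573, 2.800000]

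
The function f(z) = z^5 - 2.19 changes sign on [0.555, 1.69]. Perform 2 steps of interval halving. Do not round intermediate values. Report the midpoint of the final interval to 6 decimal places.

f(0.555000) = -2.137342, f(1.690000) = 11.595849 (opposite signs)
step 1: m = 1.122500, f(m) = -0.407901 < 0 → root in [1.122500, 1.690000]
step 2: m = 1.406250, f(m) = 3.309367 > 0 → root in [1.122500, 1.406250]
Midpoint of [1.122500, 1.406250] = 1.264375

1.264375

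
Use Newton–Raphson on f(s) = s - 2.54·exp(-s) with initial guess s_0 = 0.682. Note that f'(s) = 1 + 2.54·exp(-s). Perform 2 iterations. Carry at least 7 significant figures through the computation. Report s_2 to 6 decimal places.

0.966265

s_0 = 0.682000: f = -0.602236, f' = 2.284236 → s_1 = 0.682000 - (-0.602236)/(2.284236) = 0.945649
s_1 = 0.945649: f = -0.040957, f' = 1.986606 → s_2 = 0.945649 - (-0.040957)/(1.986606) = 0.966265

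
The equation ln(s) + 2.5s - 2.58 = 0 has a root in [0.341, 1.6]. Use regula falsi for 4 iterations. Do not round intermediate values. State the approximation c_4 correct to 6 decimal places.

f(0.341000) = -2.803373, f(1.600000) = 1.890004
step 1: c = 1.093006, f(c) = 0.241446 > 0 → new bracket [0.341000, 1.093006]
step 2: c = 1.033374, f(c) = 0.036263 > 0 → new bracket [0.341000, 1.033374]
step 3: c = 1.024532, f(c) = 0.005565 > 0 → new bracket [0.341000, 1.024532]
step 4: c = 1.023178, f(c) = 0.000857 > 0 → new bracket [0.341000, 1.023178]

1.023178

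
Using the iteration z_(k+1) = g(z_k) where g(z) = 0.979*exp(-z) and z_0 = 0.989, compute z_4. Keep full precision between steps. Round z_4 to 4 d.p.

0.5962

z_1 = g(0.989000) = 0.364138
z_2 = g(0.364138) = 0.680205
z_3 = g(0.680205) = 0.495876
z_4 = g(0.495876) = 0.596247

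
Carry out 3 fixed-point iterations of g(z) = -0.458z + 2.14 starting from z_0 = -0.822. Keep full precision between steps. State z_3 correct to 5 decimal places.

1.68775

z_1 = g(-0.822000) = 2.516476
z_2 = g(2.516476) = 0.987454
z_3 = g(0.987454) = 1.687746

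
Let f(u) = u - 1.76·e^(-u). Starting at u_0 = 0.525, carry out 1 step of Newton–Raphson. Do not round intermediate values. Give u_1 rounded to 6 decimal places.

0.777868

f'(u) = 1 + 1.76·e^(-u)
u_0 = 0.525000: f = -0.516137, f' = 2.041137 → u_1 = 0.525000 - (-0.516137)/(2.041137) = 0.777868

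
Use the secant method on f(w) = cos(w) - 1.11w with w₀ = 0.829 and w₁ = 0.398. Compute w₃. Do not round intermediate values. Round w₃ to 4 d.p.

f(w_0) = -0.244577, f(w_1) = 0.480058
w_2 = 0.398000 - (0.480058)·(0.398000 - 0.829000)/(0.480058 - (-0.244577)) = 0.683530; f(w_2) = 0.016630
w_3 = 0.683530 - (0.016630)·(0.683530 - 0.398000)/(0.016630 - (0.480058)) = 0.693776; f(w_3) = -0.001255

0.6938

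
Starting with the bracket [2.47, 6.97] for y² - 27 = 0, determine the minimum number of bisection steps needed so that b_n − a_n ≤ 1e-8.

Initial width b − a = 6.97 − 2.47 = 4.500000.
After n steps the width is (b−a)/2^n; need (b−a)/2^n ≤ 1e-8.
So n ≥ log₂(4.500000/1e-8) = log₂(450000000.0000) ≈ 28.7453.
Hence n = 29.

29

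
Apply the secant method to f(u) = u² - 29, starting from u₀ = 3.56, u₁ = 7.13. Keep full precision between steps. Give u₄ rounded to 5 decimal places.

5.38638

f(u_0) = -16.326400, f(u_1) = 21.836900
u_2 = 7.130000 - (21.836900)·(7.130000 - 3.560000)/(21.836900 - (-16.326400)) = 5.087259; f(u_2) = -3.119795
u_3 = 5.087259 - (-3.119795)·(5.087259 - 7.130000)/(-3.119795 - (21.836900)) = 5.342619; f(u_3) = -0.456425
u_4 = 5.342619 - (-0.456425)·(5.342619 - 5.087259)/(-0.456425 - (-3.119795)) = 5.386380; f(u_4) = 0.013090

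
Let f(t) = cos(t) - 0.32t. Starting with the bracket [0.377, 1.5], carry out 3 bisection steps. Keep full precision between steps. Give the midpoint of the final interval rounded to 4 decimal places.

f(0.377000) = 0.809133, f(1.500000) = -0.409263 (opposite signs)
step 1: m = 0.938500, f(m) = 0.290679 > 0 → root in [0.938500, 1.500000]
step 2: m = 1.219250, f(m) = -0.045810 < 0 → root in [0.938500, 1.219250]
step 3: m = 1.078875, f(m) = 0.127080 > 0 → root in [1.078875, 1.219250]
Midpoint of [1.078875, 1.219250] = 1.149062

1.1491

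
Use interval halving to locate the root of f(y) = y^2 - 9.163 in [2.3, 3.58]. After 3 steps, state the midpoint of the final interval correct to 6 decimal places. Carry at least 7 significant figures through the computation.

3.020000

f(2.300000) = -3.873000, f(3.580000) = 3.653400 (opposite signs)
step 1: m = 2.940000, f(m) = -0.519400 < 0 → root in [2.940000, 3.580000]
step 2: m = 3.260000, f(m) = 1.464600 > 0 → root in [2.940000, 3.260000]
step 3: m = 3.100000, f(m) = 0.447000 > 0 → root in [2.940000, 3.100000]
Midpoint of [2.940000, 3.100000] = 3.020000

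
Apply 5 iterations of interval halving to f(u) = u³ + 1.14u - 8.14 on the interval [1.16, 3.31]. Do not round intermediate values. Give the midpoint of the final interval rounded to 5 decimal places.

f(1.160000) = -5.256704, f(3.310000) = 31.898091 (opposite signs)
step 1: m = 2.235000, f(m) = 5.572228 > 0 → root in [1.160000, 2.235000]
step 2: m = 1.697500, f(m) = -1.313493 < 0 → root in [1.697500, 2.235000]
step 3: m = 1.966250, f(m) = 1.703321 > 0 → root in [1.697500, 1.966250]
step 4: m = 1.831875, f(m) = 0.095681 > 0 → root in [1.697500, 1.831875]
step 5: m = 1.764687, f(m) = -0.632804 < 0 → root in [1.764687, 1.831875]
Midpoint of [1.764687, 1.831875] = 1.798281

1.79828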